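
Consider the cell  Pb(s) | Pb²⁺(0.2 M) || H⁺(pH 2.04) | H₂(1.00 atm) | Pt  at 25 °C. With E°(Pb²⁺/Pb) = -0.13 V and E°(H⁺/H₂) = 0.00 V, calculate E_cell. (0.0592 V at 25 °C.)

0.030 V

The hydrogen couple is the cathode, so E°_cell = 0.13 V; n = 2.
[H⁺] = 10^(−2.04) = 0.0091 M, and Q = [Pb²⁺]·P(H₂) / [H⁺]^2 = 2400.
E = E° − (0.0592/2) log Q = 0.13 − (0.0592/2)(3.381) = 0.030 V.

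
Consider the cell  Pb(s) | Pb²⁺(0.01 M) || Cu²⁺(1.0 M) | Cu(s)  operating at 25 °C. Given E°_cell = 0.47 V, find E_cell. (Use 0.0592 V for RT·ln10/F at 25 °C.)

0.529 V

Balancing electrons gives n = 2; the reaction quotient is Q = [Pb²⁺]/[Cu²⁺] = 0.0100.
At 25 °C, E = E° − (0.0592/n) log Q = 0.47 − (0.0592/2)(-2.000) = 0.470 + 0.059 = 0.529 V.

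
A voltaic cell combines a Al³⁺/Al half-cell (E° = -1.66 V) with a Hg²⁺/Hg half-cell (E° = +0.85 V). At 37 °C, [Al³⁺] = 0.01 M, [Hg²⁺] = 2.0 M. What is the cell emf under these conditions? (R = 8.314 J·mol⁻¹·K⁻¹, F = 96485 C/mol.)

The Hg²⁺/Hg couple has the higher reduction potential and acts as the cathode, so E°_cell = +0.85 − (-1.66) = 2.51 V.
Balancing electrons gives n = 6; the reaction quotient is Q = [Al³⁺]^2/[Hg²⁺]^3 = 1.25 × 10^-5.
E = E° − (RT/nF) ln Q = 2.51 − (8.314×310)/(6×96485) × (-11.290) = 2.510 + 0.050 = 2.560 V.

2.56 V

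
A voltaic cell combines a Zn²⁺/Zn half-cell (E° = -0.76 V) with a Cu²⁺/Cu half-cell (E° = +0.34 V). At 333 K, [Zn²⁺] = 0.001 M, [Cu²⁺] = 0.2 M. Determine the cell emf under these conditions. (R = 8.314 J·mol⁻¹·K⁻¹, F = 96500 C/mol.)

1.18 V

The Cu²⁺/Cu couple has the higher reduction potential and acts as the cathode, so E°_cell = +0.34 − (-0.76) = 1.10 V.
Balancing electrons gives n = 2; the reaction quotient is Q = [Zn²⁺]/[Cu²⁺] = 0.00500.
E = E° − (RT/nF) ln Q = 1.10 − (8.314×333)/(2×96500) × (-5.298) = 1.100 + 0.076 = 1.176 V.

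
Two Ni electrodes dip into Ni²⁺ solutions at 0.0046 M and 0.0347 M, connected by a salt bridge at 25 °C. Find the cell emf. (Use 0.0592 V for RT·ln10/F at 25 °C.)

0.026 V

Both half-cells are Ni²⁺/Ni, so E°_cell = 0. The concentrated side is the cathode; the cell reaction moves Ni²⁺ from high to low concentration with n = 2.
Q = [Ni²⁺]_dilute/[Ni²⁺]_conc = 0.0046/0.0347 = 0.133.
E = 0 − (0.0592/2) log Q = −(0.0592/2)(-0.878) = 0.0260 V.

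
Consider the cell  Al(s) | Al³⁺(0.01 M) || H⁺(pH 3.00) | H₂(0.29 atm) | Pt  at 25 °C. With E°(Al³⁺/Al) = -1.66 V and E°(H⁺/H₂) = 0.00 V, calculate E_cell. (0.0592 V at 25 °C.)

1.54 V

The hydrogen couple is the cathode, so E°_cell = 1.66 V; n = 6.
[H⁺] = 10^(−3.00) = 0.0010 M, and Q = [Al³⁺]^2·P(H₂)^3 / [H⁺]^6 = 2.44 × 10^12.
E = E° − (0.0592/6) log Q = 1.66 − (0.0592/6)(12.387) = 1.538 V.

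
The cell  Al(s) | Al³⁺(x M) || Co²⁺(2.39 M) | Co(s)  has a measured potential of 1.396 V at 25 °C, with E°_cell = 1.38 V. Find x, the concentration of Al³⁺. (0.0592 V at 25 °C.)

0.57 M

From the Nernst equation, log Q = n(E° − E)/0.0592 = 6(1.38 − 1.396)/0.0592 = -1.622, so Q = 0.0239.
With Q = [Al³⁺]^2/[Co²⁺]^3 and the known concentrations, [Al³⁺]^2 in the numerator gives [Al³⁺] = 0.57 M.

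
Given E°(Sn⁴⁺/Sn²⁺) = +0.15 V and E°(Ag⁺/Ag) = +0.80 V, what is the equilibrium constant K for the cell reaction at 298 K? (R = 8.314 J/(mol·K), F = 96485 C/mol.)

9.7 × 10^21

E°_cell = +0.80 − (+0.15) = 0.65 V, with n = 2 electrons transferred.
At equilibrium E = 0, so the Nernst equation gives ln K = nFE°/RT = (2)(96485)(0.65)/((8.314)(298)) = 50.63.
K = e^50.63 = 9.7 × 10^21.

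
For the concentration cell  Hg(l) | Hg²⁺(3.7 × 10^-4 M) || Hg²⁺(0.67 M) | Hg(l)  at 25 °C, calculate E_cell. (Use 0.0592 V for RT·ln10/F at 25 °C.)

Both half-cells are Hg²⁺/Hg, so E°_cell = 0. The concentrated side is the cathode; the cell reaction moves Hg²⁺ from high to low concentration with n = 2.
Q = [Hg²⁺]_dilute/[Hg²⁺]_conc = 3.7 × 10^-4/0.67 = 5.52 × 10^-4.
E = 0 − (0.0592/2) log Q = −(0.0592/2)(-3.258) = 0.0964 V.

0.096 V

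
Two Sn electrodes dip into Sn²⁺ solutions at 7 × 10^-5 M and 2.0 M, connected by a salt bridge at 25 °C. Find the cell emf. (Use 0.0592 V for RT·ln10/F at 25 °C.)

Both half-cells are Sn²⁺/Sn, so E°_cell = 0. The concentrated side is the cathode; the cell reaction moves Sn²⁺ from high to low concentration with n = 2.
Q = [Sn²⁺]_dilute/[Sn²⁺]_conc = 7 × 10^-5/2.0 = 3.5 × 10^-5.
E = 0 − (0.0592/2) log Q = −(0.0592/2)(-4.456) = 0.1319 V.

0.13 V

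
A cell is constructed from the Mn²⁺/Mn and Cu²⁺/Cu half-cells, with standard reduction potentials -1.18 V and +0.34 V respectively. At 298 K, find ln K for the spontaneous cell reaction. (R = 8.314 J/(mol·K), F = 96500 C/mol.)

E°_cell = +0.34 − (-1.18) = 1.52 V, with n = 2 electrons transferred.
At equilibrium E = 0, so the Nernst equation gives ln K = nFE°/RT = (2)(96500)(1.52)/((8.314)(298)) = 118.41.

ln K = 118.4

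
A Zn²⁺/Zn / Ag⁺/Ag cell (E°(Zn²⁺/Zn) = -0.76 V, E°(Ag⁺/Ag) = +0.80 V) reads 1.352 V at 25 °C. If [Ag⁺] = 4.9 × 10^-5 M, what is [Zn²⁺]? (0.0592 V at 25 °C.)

0.026 M

From the Nernst equation, log Q = n(E° − E)/0.0592 = 2(1.56 − 1.352)/0.0592 = 7.027, so Q = 1.06 × 10^7.
With Q = [Zn²⁺]/[Ag⁺]^2 and the known concentrations, [Zn²⁺] in the numerator gives [Zn²⁺] = 0.026 M.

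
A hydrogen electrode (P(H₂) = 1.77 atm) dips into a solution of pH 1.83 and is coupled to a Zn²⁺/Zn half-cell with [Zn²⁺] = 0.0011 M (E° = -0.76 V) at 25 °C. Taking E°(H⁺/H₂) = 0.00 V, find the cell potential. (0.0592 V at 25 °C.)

The hydrogen couple is the cathode, so E°_cell = 0.76 V; n = 2.
[H⁺] = 10^(−1.83) = 0.015 M, and Q = [Zn²⁺]·P(H₂) / [H⁺]^2 = 8.90.
E = E° − (0.0592/2) log Q = 0.76 − (0.0592/2)(0.949) = 0.732 V.

0.73 V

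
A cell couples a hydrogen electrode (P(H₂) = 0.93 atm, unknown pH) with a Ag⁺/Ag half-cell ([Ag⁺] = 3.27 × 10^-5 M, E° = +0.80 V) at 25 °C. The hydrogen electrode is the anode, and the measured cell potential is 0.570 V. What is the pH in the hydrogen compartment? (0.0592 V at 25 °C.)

E°_cell = 0.80 V and n = 2.
log Q = n(E° − E)/0.0592 = 2×(0.80 − 0.570)/0.0592 = 7.770.
With Q = [H⁺]^2 / ([Ag⁺]^2·P(H₂)), solving for [H⁺] gives log[H⁺] = -0.616, so pH = 0.62.

pH = 0.62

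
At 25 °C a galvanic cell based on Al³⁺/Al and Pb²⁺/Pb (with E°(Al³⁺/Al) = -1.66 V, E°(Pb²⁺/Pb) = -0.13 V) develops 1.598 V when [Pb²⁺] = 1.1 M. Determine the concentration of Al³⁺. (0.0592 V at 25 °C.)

From the Nernst equation, log Q = n(E° − E)/0.0592 = 6(1.53 − 1.598)/0.0592 = -6.892, so Q = 1.28 × 10^-7.
With Q = [Al³⁺]^2/[Pb²⁺]^3 and the known concentrations, [Al³⁺]^2 in the numerator gives [Al³⁺] = 4.1 × 10^-4 M.

4.1 × 10^-4 M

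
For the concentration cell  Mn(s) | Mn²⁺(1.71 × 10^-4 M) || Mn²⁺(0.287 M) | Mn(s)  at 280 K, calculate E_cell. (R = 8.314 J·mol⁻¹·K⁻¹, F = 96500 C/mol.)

Both half-cells are Mn²⁺/Mn, so E°_cell = 0. The concentrated side is the cathode; the cell reaction moves Mn²⁺ from high to low concentration with n = 2.
Q = [Mn²⁺]_dilute/[Mn²⁺]_conc = 1.71 × 10^-4/0.287 = 5.96 × 10^-4.
E = 0 − (RT/nF) ln Q = −((8.314×280)/(2×96500))(-7.426) = 0.0896 V.

0.090 V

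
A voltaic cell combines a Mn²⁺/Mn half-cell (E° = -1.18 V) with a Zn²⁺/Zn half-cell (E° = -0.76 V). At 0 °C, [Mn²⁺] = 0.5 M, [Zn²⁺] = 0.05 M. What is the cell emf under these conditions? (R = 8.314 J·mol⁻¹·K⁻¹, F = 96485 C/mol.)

The Zn²⁺/Zn couple has the higher reduction potential and acts as the cathode, so E°_cell = -0.76 − (-1.18) = 0.42 V.
Balancing electrons gives n = 2; the reaction quotient is Q = [Mn²⁺]/[Zn²⁺] = 10.0.
E = E° − (RT/nF) ln Q = 0.42 − (8.314×273)/(2×96485) × (2.303) = 0.420 − 0.027 = 0.393 V.

0.393 V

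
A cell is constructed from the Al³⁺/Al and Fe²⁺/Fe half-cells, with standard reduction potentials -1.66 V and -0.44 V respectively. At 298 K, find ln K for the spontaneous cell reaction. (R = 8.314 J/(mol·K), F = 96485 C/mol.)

ln K = 285.1

E°_cell = -0.44 − (-1.66) = 1.22 V, with n = 6 electrons transferred.
At equilibrium E = 0, so the Nernst equation gives ln K = nFE°/RT = (6)(96485)(1.22)/((8.314)(298)) = 285.07.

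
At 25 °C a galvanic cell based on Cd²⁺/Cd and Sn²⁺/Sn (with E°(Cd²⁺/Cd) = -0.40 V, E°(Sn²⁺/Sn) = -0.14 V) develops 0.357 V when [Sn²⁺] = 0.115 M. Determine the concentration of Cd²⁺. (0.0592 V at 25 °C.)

6.1 × 10^-5 M

From the Nernst equation, log Q = n(E° − E)/0.0592 = 2(0.26 − 0.357)/0.0592 = -3.277, so Q = 5.28 × 10^-4.
With Q = [Cd²⁺]/[Sn²⁺] and the known concentrations, [Cd²⁺] in the numerator gives [Cd²⁺] = 6.1 × 10^-5 M.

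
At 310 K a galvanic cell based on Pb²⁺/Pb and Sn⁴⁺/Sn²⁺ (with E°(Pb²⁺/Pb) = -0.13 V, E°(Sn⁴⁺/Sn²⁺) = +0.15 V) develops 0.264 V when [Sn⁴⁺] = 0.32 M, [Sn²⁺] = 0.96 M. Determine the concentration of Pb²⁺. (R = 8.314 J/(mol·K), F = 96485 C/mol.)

1.1 M

From the Nernst equation, ln Q = nF(E° − E)/RT = 2×96485×(0.28 − 0.264)/(8.314×310) = 1.198, so Q = 3.31.
With Q = [Pb²⁺]·[Sn²⁺]/[Sn⁴⁺] and the known concentrations, [Pb²⁺] in the numerator gives [Pb²⁺] = 1.1 M.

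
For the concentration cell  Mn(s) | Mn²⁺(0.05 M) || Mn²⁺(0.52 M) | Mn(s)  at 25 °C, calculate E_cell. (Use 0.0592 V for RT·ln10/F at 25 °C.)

0.030 V

Both half-cells are Mn²⁺/Mn, so E°_cell = 0. The concentrated side is the cathode; the cell reaction moves Mn²⁺ from high to low concentration with n = 2.
Q = [Mn²⁺]_dilute/[Mn²⁺]_conc = 0.05/0.52 = 0.0962.
E = 0 − (0.0592/2) log Q = −(0.0592/2)(-1.017) = 0.0301 V.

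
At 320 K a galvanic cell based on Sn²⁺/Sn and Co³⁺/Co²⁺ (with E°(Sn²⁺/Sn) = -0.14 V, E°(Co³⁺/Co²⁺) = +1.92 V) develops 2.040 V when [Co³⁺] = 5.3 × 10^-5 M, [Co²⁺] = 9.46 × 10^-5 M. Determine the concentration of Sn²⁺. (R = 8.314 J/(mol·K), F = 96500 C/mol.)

1.3 M

From the Nernst equation, ln Q = nF(E° − E)/RT = 2×96500×(2.06 − 2.040)/(8.314×320) = 1.451, so Q = 4.27.
With Q = [Sn²⁺]·[Co²⁺]^2/[Co³⁺]^2 and the known concentrations, [Sn²⁺] in the numerator gives [Sn²⁺] = 1.3 M.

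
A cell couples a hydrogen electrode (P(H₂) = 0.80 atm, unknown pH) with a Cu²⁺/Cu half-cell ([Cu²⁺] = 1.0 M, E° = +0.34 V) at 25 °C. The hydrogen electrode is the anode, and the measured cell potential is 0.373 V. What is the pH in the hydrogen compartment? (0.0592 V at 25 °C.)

pH = 0.61

E°_cell = 0.34 V and n = 2.
log Q = n(E° − E)/0.0592 = 2×(0.34 − 0.373)/0.0592 = -1.115.
With Q = [H⁺]^2 / ([Cu²⁺]·P(H₂)), solving for [H⁺] gives log[H⁺] = -0.606, so pH = 0.61.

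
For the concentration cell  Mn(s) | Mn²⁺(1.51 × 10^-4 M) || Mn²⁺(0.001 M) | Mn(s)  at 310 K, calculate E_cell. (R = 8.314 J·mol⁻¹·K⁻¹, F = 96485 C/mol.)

Both half-cells are Mn²⁺/Mn, so E°_cell = 0. The concentrated side is the cathode; the cell reaction moves Mn²⁺ from high to low concentration with n = 2.
Q = [Mn²⁺]_dilute/[Mn²⁺]_conc = 1.51 × 10^-4/0.001 = 0.151.
E = 0 − (RT/nF) ln Q = −((8.314×310)/(2×96485))(-1.890) = 0.0252 V.

0.025 V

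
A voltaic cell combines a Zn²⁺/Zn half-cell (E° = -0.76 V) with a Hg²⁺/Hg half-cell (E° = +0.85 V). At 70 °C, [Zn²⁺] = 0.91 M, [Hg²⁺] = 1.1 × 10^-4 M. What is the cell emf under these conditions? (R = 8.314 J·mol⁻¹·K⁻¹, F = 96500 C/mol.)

The Hg²⁺/Hg couple has the higher reduction potential and acts as the cathode, so E°_cell = +0.85 − (-0.76) = 1.61 V.
Balancing electrons gives n = 2; the reaction quotient is Q = [Zn²⁺]/[Hg²⁺] = 8270.
E = E° − (RT/nF) ln Q = 1.61 − (8.314×343)/(2×96500) × (9.021) = 1.610 − 0.133 = 1.477 V.

1.48 V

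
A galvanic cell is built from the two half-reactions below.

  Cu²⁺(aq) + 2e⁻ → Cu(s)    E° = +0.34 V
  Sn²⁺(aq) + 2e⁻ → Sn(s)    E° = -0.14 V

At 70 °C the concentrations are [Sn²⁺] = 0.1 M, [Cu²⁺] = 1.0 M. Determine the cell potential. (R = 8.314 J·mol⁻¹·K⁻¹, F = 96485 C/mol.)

0.514 V

The Cu²⁺/Cu couple has the higher reduction potential and acts as the cathode, so E°_cell = +0.34 − (-0.14) = 0.48 V.
Balancing electrons gives n = 2; the reaction quotient is Q = [Sn²⁺]/[Cu²⁺] = 0.100.
E = E° − (RT/nF) ln Q = 0.48 − (8.314×343)/(2×96485) × (-2.303) = 0.480 + 0.034 = 0.514 V.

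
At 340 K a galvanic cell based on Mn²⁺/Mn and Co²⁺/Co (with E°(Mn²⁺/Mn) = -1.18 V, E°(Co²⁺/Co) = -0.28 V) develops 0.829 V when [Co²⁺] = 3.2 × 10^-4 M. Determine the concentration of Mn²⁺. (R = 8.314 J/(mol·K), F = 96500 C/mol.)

From the Nernst equation, ln Q = nF(E° − E)/RT = 2×96500×(0.90 − 0.829)/(8.314×340) = 4.848, so Q = 127.
With Q = [Mn²⁺]/[Co²⁺] and the known concentrations, [Mn²⁺] in the numerator gives [Mn²⁺] = 0.041 M.

0.041 M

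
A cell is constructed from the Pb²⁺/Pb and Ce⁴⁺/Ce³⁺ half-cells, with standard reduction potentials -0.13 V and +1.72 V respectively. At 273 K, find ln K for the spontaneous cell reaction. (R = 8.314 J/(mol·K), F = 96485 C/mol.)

E°_cell = +1.72 − (-0.13) = 1.85 V, with n = 2 electrons transferred.
At equilibrium E = 0, so the Nernst equation gives ln K = nFE°/RT = (2)(96485)(1.85)/((8.314)(273)) = 157.29.

ln K = 157.3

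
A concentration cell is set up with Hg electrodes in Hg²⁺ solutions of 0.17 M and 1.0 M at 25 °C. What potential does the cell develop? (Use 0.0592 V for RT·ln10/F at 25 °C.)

0.023 V

Both half-cells are Hg²⁺/Hg, so E°_cell = 0. The concentrated side is the cathode; the cell reaction moves Hg²⁺ from high to low concentration with n = 2.
Q = [Hg²⁺]_dilute/[Hg²⁺]_conc = 0.17/1.0 = 0.170.
E = 0 − (0.0592/2) log Q = −(0.0592/2)(-0.770) = 0.0228 V.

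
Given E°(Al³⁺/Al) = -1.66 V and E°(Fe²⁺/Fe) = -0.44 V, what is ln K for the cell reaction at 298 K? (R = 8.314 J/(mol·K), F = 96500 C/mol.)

ln K = 285.1

E°_cell = -0.44 − (-1.66) = 1.22 V, with n = 6 electrons transferred.
At equilibrium E = 0, so the Nernst equation gives ln K = nFE°/RT = (6)(96500)(1.22)/((8.314)(298)) = 285.11.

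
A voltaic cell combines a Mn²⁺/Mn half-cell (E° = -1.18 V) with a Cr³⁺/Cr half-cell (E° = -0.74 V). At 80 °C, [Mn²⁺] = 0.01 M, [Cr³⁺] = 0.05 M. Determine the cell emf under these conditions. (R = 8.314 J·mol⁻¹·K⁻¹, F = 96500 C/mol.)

0.480 V

The Cr³⁺/Cr couple has the higher reduction potential and acts as the cathode, so E°_cell = -0.74 − (-1.18) = 0.44 V.
Balancing electrons gives n = 6; the reaction quotient is Q = [Mn²⁺]^3/[Cr³⁺]^2 = 4 × 10^-4.
E = E° − (RT/nF) ln Q = 0.44 − (8.314×353)/(6×96500) × (-7.824) = 0.440 + 0.040 = 0.480 V.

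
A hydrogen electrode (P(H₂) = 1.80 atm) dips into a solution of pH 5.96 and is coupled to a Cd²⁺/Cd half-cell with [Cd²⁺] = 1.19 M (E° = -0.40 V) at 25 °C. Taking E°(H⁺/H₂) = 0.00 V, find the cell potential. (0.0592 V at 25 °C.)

0.037 V

The hydrogen couple is the cathode, so E°_cell = 0.40 V; n = 2.
[H⁺] = 10^(−5.96) = 1.1 × 10^-6 M, and Q = [Cd²⁺]·P(H₂) / [H⁺]^2 = 1.78 × 10^12.
E = E° − (0.0592/2) log Q = 0.40 − (0.0592/2)(12.251) = 0.037 V.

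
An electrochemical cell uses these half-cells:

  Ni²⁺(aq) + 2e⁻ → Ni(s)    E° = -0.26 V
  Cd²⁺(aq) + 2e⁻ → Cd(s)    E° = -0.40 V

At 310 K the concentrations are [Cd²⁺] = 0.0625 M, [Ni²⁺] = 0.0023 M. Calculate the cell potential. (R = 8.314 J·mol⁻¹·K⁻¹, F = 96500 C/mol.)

0.096 V

The Ni²⁺/Ni couple has the higher reduction potential and acts as the cathode, so E°_cell = -0.26 − (-0.40) = 0.14 V.
Balancing electrons gives n = 2; the reaction quotient is Q = [Cd²⁺]/[Ni²⁺] = 27.2.
E = E° − (RT/nF) ln Q = 0.14 − (8.314×310)/(2×96500) × (3.302) = 0.140 − 0.044 = 0.096 V.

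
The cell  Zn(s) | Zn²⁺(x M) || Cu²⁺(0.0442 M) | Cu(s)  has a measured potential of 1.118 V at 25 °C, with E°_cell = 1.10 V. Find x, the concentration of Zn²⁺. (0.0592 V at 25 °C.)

From the Nernst equation, log Q = n(E° − E)/0.0592 = 2(1.10 − 1.118)/0.0592 = -0.608, so Q = 0.247.
With Q = [Zn²⁺]/[Cu²⁺] and the known concentrations, [Zn²⁺] in the numerator gives [Zn²⁺] = 0.011 M.

0.011 M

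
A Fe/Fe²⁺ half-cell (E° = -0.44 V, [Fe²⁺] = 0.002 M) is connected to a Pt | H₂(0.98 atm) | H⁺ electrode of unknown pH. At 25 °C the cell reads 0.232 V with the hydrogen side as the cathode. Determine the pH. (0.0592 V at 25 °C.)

E°_cell = 0.44 V and n = 2.
log Q = n(E° − E)/0.0592 = 2×(0.44 − 0.232)/0.0592 = 7.027.
With Q = [Fe²⁺]·P(H₂) / [H⁺]^2, solving for [H⁺] gives log[H⁺] = -4.867, so pH = 4.87.

pH = 4.87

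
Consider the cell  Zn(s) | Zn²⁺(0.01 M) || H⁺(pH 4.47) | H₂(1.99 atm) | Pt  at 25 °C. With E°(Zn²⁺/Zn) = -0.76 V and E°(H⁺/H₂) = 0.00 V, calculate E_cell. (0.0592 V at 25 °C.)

0.55 V

The hydrogen couple is the cathode, so E°_cell = 0.76 V; n = 2.
[H⁺] = 10^(−4.47) = 3.4 × 10^-5 M, and Q = [Zn²⁺]·P(H₂) / [H⁺]^2 = 1.73 × 10^7.
E = E° − (0.0592/2) log Q = 0.76 − (0.0592/2)(7.239) = 0.546 V.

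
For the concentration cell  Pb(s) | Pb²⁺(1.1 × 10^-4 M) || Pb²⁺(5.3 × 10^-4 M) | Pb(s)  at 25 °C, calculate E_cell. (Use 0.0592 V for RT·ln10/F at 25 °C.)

Both half-cells are Pb²⁺/Pb, so E°_cell = 0. The concentrated side is the cathode; the cell reaction moves Pb²⁺ from high to low concentration with n = 2.
Q = [Pb²⁺]_dilute/[Pb²⁺]_conc = 1.1 × 10^-4/5.3 × 10^-4 = 0.208.
E = 0 − (0.0592/2) log Q = −(0.0592/2)(-0.683) = 0.0202 V.

0.020 V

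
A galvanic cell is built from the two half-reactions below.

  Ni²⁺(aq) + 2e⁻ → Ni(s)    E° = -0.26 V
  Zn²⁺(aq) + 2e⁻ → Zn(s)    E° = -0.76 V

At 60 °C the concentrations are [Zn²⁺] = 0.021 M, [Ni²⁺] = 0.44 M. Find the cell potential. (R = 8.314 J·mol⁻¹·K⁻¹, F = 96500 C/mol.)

The Ni²⁺/Ni couple has the higher reduction potential and acts as the cathode, so E°_cell = -0.26 − (-0.76) = 0.50 V.
Balancing electrons gives n = 2; the reaction quotient is Q = [Zn²⁺]/[Ni²⁺] = 0.0477.
E = E° − (RT/nF) ln Q = 0.50 − (8.314×333)/(2×96500) × (-3.042) = 0.500 + 0.044 = 0.544 V.

0.544 V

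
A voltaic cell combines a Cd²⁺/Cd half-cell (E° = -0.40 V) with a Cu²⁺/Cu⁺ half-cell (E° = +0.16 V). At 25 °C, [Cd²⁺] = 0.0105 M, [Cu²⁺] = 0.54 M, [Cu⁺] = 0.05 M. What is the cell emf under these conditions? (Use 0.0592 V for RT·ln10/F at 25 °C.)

The Cu²⁺/Cu⁺ couple has the higher reduction potential and acts as the cathode, so E°_cell = +0.16 − (-0.40) = 0.56 V.
Balancing electrons gives n = 2; the reaction quotient is Q = [Cd²⁺]·[Cu⁺]^2/[Cu²⁺]^2 = 9 × 10^-5.
At 25 °C, E = E° − (0.0592/n) log Q = 0.56 − (0.0592/2)(-4.046) = 0.560 + 0.120 = 0.680 V.

0.680 V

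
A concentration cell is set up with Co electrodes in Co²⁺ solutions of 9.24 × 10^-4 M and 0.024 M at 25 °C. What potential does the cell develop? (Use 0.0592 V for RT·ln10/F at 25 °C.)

Both half-cells are Co²⁺/Co, so E°_cell = 0. The concentrated side is the cathode; the cell reaction moves Co²⁺ from high to low concentration with n = 2.
Q = [Co²⁺]_dilute/[Co²⁺]_conc = 9.24 × 10^-4/0.024 = 0.0385.
E = 0 − (0.0592/2) log Q = −(0.0592/2)(-1.415) = 0.0419 V.

0.042 V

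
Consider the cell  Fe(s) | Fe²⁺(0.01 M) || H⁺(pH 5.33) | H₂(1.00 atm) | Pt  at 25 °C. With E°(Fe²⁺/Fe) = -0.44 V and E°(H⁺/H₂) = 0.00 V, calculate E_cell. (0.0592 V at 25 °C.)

The hydrogen couple is the cathode, so E°_cell = 0.44 V; n = 2.
[H⁺] = 10^(−5.33) = 4.7 × 10^-6 M, and Q = [Fe²⁺]·P(H₂) / [H⁺]^2 = 4.57 × 10^8.
E = E° − (0.0592/2) log Q = 0.44 − (0.0592/2)(8.660) = 0.184 V.

0.18 V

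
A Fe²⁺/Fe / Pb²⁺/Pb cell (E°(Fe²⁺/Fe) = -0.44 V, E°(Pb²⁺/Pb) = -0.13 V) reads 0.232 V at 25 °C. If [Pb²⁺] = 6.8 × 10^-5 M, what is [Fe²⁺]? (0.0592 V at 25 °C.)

From the Nernst equation, log Q = n(E° − E)/0.0592 = 2(0.31 − 0.232)/0.0592 = 2.635, so Q = 432.
With Q = [Fe²⁺]/[Pb²⁺] and the known concentrations, [Fe²⁺] in the numerator gives [Fe²⁺] = 0.029 M.

0.029 M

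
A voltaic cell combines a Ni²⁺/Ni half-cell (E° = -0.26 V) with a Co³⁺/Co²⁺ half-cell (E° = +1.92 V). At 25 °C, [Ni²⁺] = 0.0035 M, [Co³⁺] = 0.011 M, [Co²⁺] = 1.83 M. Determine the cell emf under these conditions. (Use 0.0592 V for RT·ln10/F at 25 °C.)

The Co³⁺/Co²⁺ couple has the higher reduction potential and acts as the cathode, so E°_cell = +1.92 − (-0.26) = 2.18 V.
Balancing electrons gives n = 2; the reaction quotient is Q = [Ni²⁺]·[Co²⁺]^2/[Co³⁺]^2 = 96.9.
At 25 °C, E = E° − (0.0592/n) log Q = 2.18 − (0.0592/2)(1.986) = 2.180 − 0.059 = 2.121 V.

2.12 V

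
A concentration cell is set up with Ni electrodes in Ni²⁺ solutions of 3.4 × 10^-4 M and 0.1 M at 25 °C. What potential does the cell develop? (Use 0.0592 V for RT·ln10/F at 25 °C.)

0.073 V

Both half-cells are Ni²⁺/Ni, so E°_cell = 0. The concentrated side is the cathode; the cell reaction moves Ni²⁺ from high to low concentration with n = 2.
Q = [Ni²⁺]_dilute/[Ni²⁺]_conc = 3.4 × 10^-4/0.1 = 0.00340.
E = 0 − (0.0592/2) log Q = −(0.0592/2)(-2.469) = 0.0731 V.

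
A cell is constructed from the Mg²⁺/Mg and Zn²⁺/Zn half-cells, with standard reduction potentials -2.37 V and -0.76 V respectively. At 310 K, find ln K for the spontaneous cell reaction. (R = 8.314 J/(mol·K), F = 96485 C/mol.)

ln K = 120.5

E°_cell = -0.76 − (-2.37) = 1.61 V, with n = 2 electrons transferred.
At equilibrium E = 0, so the Nernst equation gives ln K = nFE°/RT = (2)(96485)(1.61)/((8.314)(310)) = 120.54.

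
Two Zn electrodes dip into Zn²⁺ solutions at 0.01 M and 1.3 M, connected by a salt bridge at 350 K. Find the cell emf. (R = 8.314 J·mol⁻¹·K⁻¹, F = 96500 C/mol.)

0.073 V

Both half-cells are Zn²⁺/Zn, so E°_cell = 0. The concentrated side is the cathode; the cell reaction moves Zn²⁺ from high to low concentration with n = 2.
Q = [Zn²⁺]_dilute/[Zn²⁺]_conc = 0.01/1.3 = 0.00769.
E = 0 − (RT/nF) ln Q = −((8.314×350)/(2×96500))(-4.868) = 0.0734 V.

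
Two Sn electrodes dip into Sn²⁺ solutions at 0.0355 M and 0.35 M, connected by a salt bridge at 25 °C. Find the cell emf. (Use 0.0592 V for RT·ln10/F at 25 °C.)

Both half-cells are Sn²⁺/Sn, so E°_cell = 0. The concentrated side is the cathode; the cell reaction moves Sn²⁺ from high to low concentration with n = 2.
Q = [Sn²⁺]_dilute/[Sn²⁺]_conc = 0.0355/0.35 = 0.101.
E = 0 − (0.0592/2) log Q = −(0.0592/2)(-0.994) = 0.0294 V.

0.029 V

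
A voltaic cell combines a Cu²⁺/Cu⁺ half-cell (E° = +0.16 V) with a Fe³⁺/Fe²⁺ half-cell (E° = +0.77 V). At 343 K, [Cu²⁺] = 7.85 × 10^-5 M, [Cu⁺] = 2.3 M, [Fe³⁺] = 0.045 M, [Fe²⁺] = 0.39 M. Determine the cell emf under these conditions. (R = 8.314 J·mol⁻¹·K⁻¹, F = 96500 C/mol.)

0.850 V

The Fe³⁺/Fe²⁺ couple has the higher reduction potential and acts as the cathode, so E°_cell = +0.77 − (+0.16) = 0.61 V.
Balancing electrons gives n = 1; the reaction quotient is Q = [Cu²⁺]·[Fe²⁺]/([Cu⁺]·[Fe³⁺]) = 2.96 × 10^-4.
E = E° − (RT/nF) ln Q = 0.61 − (8.314×343)/(1×96500) × (-8.126) = 0.610 + 0.240 = 0.850 V.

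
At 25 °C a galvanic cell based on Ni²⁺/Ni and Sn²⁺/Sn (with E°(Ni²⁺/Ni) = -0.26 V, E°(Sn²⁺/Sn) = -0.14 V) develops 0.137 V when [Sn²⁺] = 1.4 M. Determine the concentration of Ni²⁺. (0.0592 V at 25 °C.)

From the Nernst equation, log Q = n(E° − E)/0.0592 = 2(0.12 − 0.137)/0.0592 = -0.574, so Q = 0.266.
With Q = [Ni²⁺]/[Sn²⁺] and the known concentrations, [Ni²⁺] in the numerator gives [Ni²⁺] = 0.37 M.

0.37 M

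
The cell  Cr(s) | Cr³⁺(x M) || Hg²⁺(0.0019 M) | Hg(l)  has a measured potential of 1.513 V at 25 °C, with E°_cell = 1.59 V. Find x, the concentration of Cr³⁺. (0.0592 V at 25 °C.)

0.66 M

From the Nernst equation, log Q = n(E° − E)/0.0592 = 6(1.59 − 1.513)/0.0592 = 7.804, so Q = 6.37 × 10^7.
With Q = [Cr³⁺]^2/[Hg²⁺]^3 and the known concentrations, [Cr³⁺]^2 in the numerator gives [Cr³⁺] = 0.66 M.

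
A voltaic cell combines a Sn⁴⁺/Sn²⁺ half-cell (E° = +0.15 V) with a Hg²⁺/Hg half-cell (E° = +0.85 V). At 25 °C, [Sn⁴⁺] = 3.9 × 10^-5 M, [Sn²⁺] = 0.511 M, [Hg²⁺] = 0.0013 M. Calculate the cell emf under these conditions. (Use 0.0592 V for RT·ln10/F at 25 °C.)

0.736 V

The Hg²⁺/Hg couple has the higher reduction potential and acts as the cathode, so E°_cell = +0.85 − (+0.15) = 0.70 V.
Balancing electrons gives n = 2; the reaction quotient is Q = [Sn⁴⁺]/([Sn²⁺]·[Hg²⁺]) = 0.0587.
At 25 °C, E = E° − (0.0592/n) log Q = 0.70 − (0.0592/2)(-1.231) = 0.700 + 0.036 = 0.736 V.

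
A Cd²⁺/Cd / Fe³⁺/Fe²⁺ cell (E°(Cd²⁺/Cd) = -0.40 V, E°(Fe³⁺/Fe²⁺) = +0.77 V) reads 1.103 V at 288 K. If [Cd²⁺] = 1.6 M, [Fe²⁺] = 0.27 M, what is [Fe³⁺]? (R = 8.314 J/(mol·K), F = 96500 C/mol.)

From the Nernst equation, ln Q = nF(E° − E)/RT = 2×96500×(1.17 − 1.103)/(8.314×288) = 5.400, so Q = 222.
With Q = [Cd²⁺]·[Fe²⁺]^2/[Fe³⁺]^2 and the known concentrations, [Fe³⁺]^2 in the denominator gives [Fe³⁺] = 0.023 M.

0.023 M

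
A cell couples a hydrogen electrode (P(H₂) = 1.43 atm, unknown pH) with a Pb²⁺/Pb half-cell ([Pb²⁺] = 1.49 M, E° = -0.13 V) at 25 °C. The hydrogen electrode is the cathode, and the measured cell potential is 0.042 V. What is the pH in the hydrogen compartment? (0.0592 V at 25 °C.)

pH = 1.32

E°_cell = 0.13 V and n = 2.
log Q = n(E° − E)/0.0592 = 2×(0.13 − 0.042)/0.0592 = 2.973.
With Q = [Pb²⁺]·P(H₂) / [H⁺]^2, solving for [H⁺] gives log[H⁺] = -1.322, so pH = 1.32.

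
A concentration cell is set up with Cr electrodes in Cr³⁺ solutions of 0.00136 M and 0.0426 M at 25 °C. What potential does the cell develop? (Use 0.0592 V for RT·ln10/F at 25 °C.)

0.030 V

Both half-cells are Cr³⁺/Cr, so E°_cell = 0. The concentrated side is the cathode; the cell reaction moves Cr³⁺ from high to low concentration with n = 3.
Q = [Cr³⁺]_dilute/[Cr³⁺]_conc = 0.00136/0.0426 = 0.0319.
E = 0 − (0.0592/3) log Q = −(0.0592/3)(-1.496) = 0.0295 V.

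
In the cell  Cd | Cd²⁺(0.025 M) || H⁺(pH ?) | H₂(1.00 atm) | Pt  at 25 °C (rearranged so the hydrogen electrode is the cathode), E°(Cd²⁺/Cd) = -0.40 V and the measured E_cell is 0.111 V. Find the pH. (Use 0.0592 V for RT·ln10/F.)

E°_cell = 0.40 V and n = 2.
log Q = n(E° − E)/0.0592 = 2×(0.40 − 0.111)/0.0592 = 9.764.
With Q = [Cd²⁺]·P(H₂) / [H⁺]^2, solving for [H⁺] gives log[H⁺] = -5.683, so pH = 5.68.

pH = 5.68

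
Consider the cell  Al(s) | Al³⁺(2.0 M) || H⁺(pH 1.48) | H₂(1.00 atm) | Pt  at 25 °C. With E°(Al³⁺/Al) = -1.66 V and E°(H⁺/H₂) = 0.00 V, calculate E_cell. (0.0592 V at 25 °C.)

1.57 V

The hydrogen couple is the cathode, so E°_cell = 1.66 V; n = 6.
[H⁺] = 10^(−1.48) = 0.033 M, and Q = [Al³⁺]^2·P(H₂)^3 / [H⁺]^6 = 3.03 × 10^9.
E = E° − (0.0592/6) log Q = 1.66 − (0.0592/6)(9.482) = 1.566 V.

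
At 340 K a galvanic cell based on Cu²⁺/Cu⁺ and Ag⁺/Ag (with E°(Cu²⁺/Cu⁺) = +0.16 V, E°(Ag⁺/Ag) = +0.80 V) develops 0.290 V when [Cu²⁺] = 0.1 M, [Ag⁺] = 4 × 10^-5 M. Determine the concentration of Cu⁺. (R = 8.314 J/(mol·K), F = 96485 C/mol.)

From the Nernst equation, ln Q = nF(E° − E)/RT = 1×96485×(0.64 − 0.290)/(8.314×340) = 11.946, so Q = 1.54 × 10^5.
With Q = [Cu²⁺]/([Cu⁺]·[Ag⁺]) and the known concentrations, [Cu⁺] in the denominator gives [Cu⁺] = 0.016 M.

0.016 M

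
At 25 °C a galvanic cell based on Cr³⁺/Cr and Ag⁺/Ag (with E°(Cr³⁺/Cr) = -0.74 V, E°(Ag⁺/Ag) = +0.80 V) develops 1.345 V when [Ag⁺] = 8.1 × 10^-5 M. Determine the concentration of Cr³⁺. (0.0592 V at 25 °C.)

0.004 M

From the Nernst equation, log Q = n(E° − E)/0.0592 = 3(1.54 − 1.345)/0.0592 = 9.882, so Q = 7.62 × 10^9.
With Q = [Cr³⁺]/[Ag⁺]^3 and the known concentrations, [Cr³⁺] in the numerator gives [Cr³⁺] = 0.004 M.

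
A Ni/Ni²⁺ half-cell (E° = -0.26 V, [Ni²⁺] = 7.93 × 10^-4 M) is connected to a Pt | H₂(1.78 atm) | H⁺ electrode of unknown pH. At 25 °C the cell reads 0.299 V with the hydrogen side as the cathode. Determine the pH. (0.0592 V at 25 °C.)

pH = 0.77

E°_cell = 0.26 V and n = 2.
log Q = n(E° − E)/0.0592 = 2×(0.26 − 0.299)/0.0592 = -1.318.
With Q = [Ni²⁺]·P(H₂) / [H⁺]^2, solving for [H⁺] gives log[H⁺] = -0.766, so pH = 0.77.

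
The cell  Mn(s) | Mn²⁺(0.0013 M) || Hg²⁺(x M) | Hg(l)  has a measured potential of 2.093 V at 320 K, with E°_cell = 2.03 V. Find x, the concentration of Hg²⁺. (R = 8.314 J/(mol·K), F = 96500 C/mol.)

From the Nernst equation, ln Q = nF(E° − E)/RT = 2×96500×(2.03 − 2.093)/(8.314×320) = -4.570, so Q = 0.0104.
With Q = [Mn²⁺]/[Hg²⁺] and the known concentrations, [Hg²⁺] in the denominator gives [Hg²⁺] = 0.13 M.

0.13 M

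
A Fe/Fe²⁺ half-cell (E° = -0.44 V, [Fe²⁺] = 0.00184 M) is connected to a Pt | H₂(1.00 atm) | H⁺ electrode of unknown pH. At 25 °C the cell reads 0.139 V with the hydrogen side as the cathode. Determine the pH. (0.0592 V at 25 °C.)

E°_cell = 0.44 V and n = 2.
log Q = n(E° − E)/0.0592 = 2×(0.44 − 0.139)/0.0592 = 10.169.
With Q = [Fe²⁺]·P(H₂) / [H⁺]^2, solving for [H⁺] gives log[H⁺] = -6.452, so pH = 6.45.

pH = 6.45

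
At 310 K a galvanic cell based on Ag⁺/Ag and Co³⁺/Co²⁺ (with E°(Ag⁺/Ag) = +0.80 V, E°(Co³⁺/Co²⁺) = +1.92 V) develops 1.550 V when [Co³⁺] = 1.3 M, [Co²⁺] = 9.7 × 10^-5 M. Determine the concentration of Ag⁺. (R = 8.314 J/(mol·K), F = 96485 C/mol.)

From the Nernst equation, ln Q = nF(E° − E)/RT = 1×96485×(1.12 − 1.550)/(8.314×310) = -16.097, so Q = 1.02 × 10^-7.
With Q = [Ag⁺]·[Co²⁺]/[Co³⁺] and the known concentrations, [Ag⁺] in the numerator gives [Ag⁺] = 0.0014 M.

0.0014 M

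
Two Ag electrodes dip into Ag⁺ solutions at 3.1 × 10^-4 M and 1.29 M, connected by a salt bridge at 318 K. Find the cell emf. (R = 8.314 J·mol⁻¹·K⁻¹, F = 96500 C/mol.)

Both half-cells are Ag⁺/Ag, so E°_cell = 0. The concentrated side is the cathode; the cell reaction moves Ag⁺ from high to low concentration with n = 1.
Q = [Ag⁺]_dilute/[Ag⁺]_conc = 3.1 × 10^-4/1.29 = 2.4 × 10^-4.
E = 0 − (RT/nF) ln Q = −((8.314×318)/(1×96500))(-8.334) = 0.2283 V.

0.23 V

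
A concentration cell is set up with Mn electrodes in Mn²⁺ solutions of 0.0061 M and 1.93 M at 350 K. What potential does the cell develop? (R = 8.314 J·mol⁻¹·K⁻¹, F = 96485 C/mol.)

0.087 V

Both half-cells are Mn²⁺/Mn, so E°_cell = 0. The concentrated side is the cathode; the cell reaction moves Mn²⁺ from high to low concentration with n = 2.
Q = [Mn²⁺]_dilute/[Mn²⁺]_conc = 0.0061/1.93 = 0.00316.
E = 0 − (RT/nF) ln Q = −((8.314×350)/(2×96485))(-5.757) = 0.0868 V.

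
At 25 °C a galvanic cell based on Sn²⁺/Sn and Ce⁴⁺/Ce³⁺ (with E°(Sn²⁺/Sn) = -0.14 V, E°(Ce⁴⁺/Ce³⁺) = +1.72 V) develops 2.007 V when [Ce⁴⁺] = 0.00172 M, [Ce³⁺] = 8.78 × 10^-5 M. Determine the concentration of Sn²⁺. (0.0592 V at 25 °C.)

0.0041 M

From the Nernst equation, log Q = n(E° − E)/0.0592 = 2(1.86 − 2.007)/0.0592 = -4.966, so Q = 1.08 × 10^-5.
With Q = [Sn²⁺]·[Ce³⁺]^2/[Ce⁴⁺]^2 and the known concentrations, [Sn²⁺] in the numerator gives [Sn²⁺] = 0.0041 M.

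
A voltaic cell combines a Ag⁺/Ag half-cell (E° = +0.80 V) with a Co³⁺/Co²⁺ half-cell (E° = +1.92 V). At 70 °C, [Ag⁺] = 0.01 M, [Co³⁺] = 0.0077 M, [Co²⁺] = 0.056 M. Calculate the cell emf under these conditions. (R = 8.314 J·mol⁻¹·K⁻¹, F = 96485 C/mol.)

The Co³⁺/Co²⁺ couple has the higher reduction potential and acts as the cathode, so E°_cell = +1.92 − (+0.80) = 1.12 V.
Balancing electrons gives n = 1; the reaction quotient is Q = [Ag⁺]·[Co²⁺]/[Co³⁺] = 0.0727.
E = E° − (RT/nF) ln Q = 1.12 − (8.314×343)/(1×96485) × (-2.621) = 1.120 + 0.077 = 1.197 V.

1.20 V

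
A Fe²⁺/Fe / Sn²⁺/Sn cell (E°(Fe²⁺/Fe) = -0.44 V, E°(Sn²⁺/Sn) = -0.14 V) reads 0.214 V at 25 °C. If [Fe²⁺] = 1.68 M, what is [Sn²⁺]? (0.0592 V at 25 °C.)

0.0021 M

From the Nernst equation, log Q = n(E° − E)/0.0592 = 2(0.30 − 0.214)/0.0592 = 2.905, so Q = 804.
With Q = [Fe²⁺]/[Sn²⁺] and the known concentrations, [Sn²⁺] in the denominator gives [Sn²⁺] = 0.0021 M.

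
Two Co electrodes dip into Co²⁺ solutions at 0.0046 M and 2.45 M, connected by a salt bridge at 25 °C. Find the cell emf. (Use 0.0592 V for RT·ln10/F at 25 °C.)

0.081 V

Both half-cells are Co²⁺/Co, so E°_cell = 0. The concentrated side is the cathode; the cell reaction moves Co²⁺ from high to low concentration with n = 2.
Q = [Co²⁺]_dilute/[Co²⁺]_conc = 0.0046/2.45 = 0.00188.
E = 0 − (0.0592/2) log Q = −(0.0592/2)(-2.726) = 0.0807 V.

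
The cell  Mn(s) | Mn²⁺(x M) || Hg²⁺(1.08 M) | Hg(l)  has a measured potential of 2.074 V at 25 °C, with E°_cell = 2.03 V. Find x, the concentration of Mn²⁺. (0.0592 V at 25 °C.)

0.035 M

From the Nernst equation, log Q = n(E° − E)/0.0592 = 2(2.03 − 2.074)/0.0592 = -1.486, so Q = 0.0326.
With Q = [Mn²⁺]/[Hg²⁺] and the known concentrations, [Mn²⁺] in the numerator gives [Mn²⁺] = 0.035 M.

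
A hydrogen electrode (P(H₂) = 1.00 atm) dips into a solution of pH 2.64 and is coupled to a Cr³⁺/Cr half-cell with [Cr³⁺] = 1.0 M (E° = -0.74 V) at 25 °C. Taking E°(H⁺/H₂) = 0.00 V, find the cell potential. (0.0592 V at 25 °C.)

The hydrogen couple is the cathode, so E°_cell = 0.74 V; n = 6.
[H⁺] = 10^(−2.64) = 0.0023 M, and Q = [Cr³⁺]^2·P(H₂)^3 / [H⁺]^6 = 6.92 × 10^15.
E = E° − (0.0592/6) log Q = 0.74 − (0.0592/6)(15.840) = 0.584 V.

0.58 V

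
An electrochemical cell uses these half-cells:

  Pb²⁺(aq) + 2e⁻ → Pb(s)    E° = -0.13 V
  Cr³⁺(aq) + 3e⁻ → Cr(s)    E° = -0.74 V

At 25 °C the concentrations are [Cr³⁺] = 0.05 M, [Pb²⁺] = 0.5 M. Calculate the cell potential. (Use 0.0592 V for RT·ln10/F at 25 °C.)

0.627 V

The Pb²⁺/Pb couple has the higher reduction potential and acts as the cathode, so E°_cell = -0.13 − (-0.74) = 0.61 V.
Balancing electrons gives n = 6; the reaction quotient is Q = [Cr³⁺]^2/[Pb²⁺]^3 = 0.0200.
At 25 °C, E = E° − (0.0592/n) log Q = 0.61 − (0.0592/6)(-1.699) = 0.610 + 0.017 = 0.627 V.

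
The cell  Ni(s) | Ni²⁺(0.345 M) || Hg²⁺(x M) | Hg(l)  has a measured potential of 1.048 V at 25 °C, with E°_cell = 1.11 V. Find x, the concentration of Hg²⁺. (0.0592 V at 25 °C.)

From the Nernst equation, log Q = n(E° − E)/0.0592 = 2(1.11 − 1.048)/0.0592 = 2.095, so Q = 124.
With Q = [Ni²⁺]/[Hg²⁺] and the known concentrations, [Hg²⁺] in the denominator gives [Hg²⁺] = 0.0028 M.

0.0028 M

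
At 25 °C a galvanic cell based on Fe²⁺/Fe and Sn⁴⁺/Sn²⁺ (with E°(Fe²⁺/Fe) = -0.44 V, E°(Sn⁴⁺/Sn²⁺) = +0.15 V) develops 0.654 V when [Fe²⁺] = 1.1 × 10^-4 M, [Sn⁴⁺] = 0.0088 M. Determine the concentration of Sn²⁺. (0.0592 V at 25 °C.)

From the Nernst equation, log Q = n(E° − E)/0.0592 = 2(0.59 − 0.654)/0.0592 = -2.162, so Q = 0.00688.
With Q = [Fe²⁺]·[Sn²⁺]/[Sn⁴⁺] and the known concentrations, [Sn²⁺] in the numerator gives [Sn²⁺] = 0.55 M.

0.55 M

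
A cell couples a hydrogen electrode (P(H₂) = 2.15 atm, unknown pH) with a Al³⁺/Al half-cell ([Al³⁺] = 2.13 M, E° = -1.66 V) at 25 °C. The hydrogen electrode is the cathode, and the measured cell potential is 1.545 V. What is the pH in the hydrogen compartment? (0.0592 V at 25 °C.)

pH = 1.67

E°_cell = 1.66 V and n = 6.
log Q = n(E° − E)/0.0592 = 6×(1.66 − 1.545)/0.0592 = 11.655.
With Q = [Al³⁺]^2·P(H₂)^3 / [H⁺]^6, solving for [H⁺] gives log[H⁺] = -1.667, so pH = 1.67.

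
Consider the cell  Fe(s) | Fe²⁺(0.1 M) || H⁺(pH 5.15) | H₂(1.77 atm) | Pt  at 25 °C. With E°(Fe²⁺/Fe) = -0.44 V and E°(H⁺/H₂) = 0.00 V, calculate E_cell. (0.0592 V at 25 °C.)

The hydrogen couple is the cathode, so E°_cell = 0.44 V; n = 2.
[H⁺] = 10^(−5.15) = 7.1 × 10^-6 M, and Q = [Fe²⁺]·P(H₂) / [H⁺]^2 = 3.53 × 10^9.
E = E° − (0.0592/2) log Q = 0.44 − (0.0592/2)(9.548) = 0.157 V.

0.16 V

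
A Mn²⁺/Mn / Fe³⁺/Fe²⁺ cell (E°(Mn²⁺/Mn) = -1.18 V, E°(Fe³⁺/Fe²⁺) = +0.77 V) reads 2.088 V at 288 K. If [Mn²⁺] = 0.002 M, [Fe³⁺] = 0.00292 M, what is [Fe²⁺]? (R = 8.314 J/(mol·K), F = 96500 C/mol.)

2.5 × 10^-4 M

From the Nernst equation, ln Q = nF(E° − E)/RT = 2×96500×(1.95 − 2.088)/(8.314×288) = -11.123, so Q = 1.48 × 10^-5.
With Q = [Mn²⁺]·[Fe²⁺]^2/[Fe³⁺]^2 and the known concentrations, [Fe²⁺]^2 in the numerator gives [Fe²⁺] = 2.5 × 10^-4 M.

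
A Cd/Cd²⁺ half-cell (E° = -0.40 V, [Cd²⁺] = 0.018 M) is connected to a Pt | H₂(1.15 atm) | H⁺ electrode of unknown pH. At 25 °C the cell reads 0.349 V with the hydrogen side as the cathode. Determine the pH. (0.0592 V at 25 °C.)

E°_cell = 0.40 V and n = 2.
log Q = n(E° − E)/0.0592 = 2×(0.40 − 0.349)/0.0592 = 1.723.
With Q = [Cd²⁺]·P(H₂) / [H⁺]^2, solving for [H⁺] gives log[H⁺] = -1.704, so pH = 1.70.

pH = 1.70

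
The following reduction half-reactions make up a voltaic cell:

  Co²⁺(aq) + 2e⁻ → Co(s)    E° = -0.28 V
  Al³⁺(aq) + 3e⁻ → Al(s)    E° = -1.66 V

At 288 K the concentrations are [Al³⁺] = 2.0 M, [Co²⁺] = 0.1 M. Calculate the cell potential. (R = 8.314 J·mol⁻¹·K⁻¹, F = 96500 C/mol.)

The Co²⁺/Co couple has the higher reduction potential and acts as the cathode, so E°_cell = -0.28 − (-1.66) = 1.38 V.
Balancing electrons gives n = 6; the reaction quotient is Q = [Al³⁺]^2/[Co²⁺]^3 = 4000.
E = E° − (RT/nF) ln Q = 1.38 − (8.314×288)/(6×96500) × (8.294) = 1.380 − 0.034 = 1.346 V.

1.35 V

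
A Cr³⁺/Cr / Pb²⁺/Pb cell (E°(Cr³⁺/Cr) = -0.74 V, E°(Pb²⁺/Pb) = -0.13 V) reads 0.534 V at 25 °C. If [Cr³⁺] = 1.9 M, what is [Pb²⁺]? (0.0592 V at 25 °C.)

From the Nernst equation, log Q = n(E° − E)/0.0592 = 6(0.61 − 0.534)/0.0592 = 7.703, so Q = 5.04 × 10^7.
With Q = [Cr³⁺]^2/[Pb²⁺]^3 and the known concentrations, [Pb²⁺]^3 in the denominator gives [Pb²⁺] = 0.0042 M.

0.0042 M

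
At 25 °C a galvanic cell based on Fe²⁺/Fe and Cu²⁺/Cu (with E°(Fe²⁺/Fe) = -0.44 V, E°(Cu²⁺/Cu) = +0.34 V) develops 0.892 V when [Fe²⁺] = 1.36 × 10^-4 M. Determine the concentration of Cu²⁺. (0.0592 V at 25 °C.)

From the Nernst equation, log Q = n(E° − E)/0.0592 = 2(0.78 − 0.892)/0.0592 = -3.784, so Q = 1.65 × 10^-4.
With Q = [Fe²⁺]/[Cu²⁺] and the known concentrations, [Cu²⁺] in the denominator gives [Cu²⁺] = 0.83 M.

0.83 M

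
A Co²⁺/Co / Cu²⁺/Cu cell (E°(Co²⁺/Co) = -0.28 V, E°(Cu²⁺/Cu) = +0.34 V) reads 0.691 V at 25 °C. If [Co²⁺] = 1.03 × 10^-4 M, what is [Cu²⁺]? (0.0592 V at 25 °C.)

From the Nernst equation, log Q = n(E° − E)/0.0592 = 2(0.62 − 0.691)/0.0592 = -2.399, so Q = 0.00399.
With Q = [Co²⁺]/[Cu²⁺] and the known concentrations, [Cu²⁺] in the denominator gives [Cu²⁺] = 0.026 M.

0.026 M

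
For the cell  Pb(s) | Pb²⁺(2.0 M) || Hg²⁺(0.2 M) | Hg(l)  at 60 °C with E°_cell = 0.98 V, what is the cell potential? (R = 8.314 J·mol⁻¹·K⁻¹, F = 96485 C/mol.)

0.947 V

Balancing electrons gives n = 2; the reaction quotient is Q = [Pb²⁺]/[Hg²⁺] = 10.0.
E = E° − (RT/nF) ln Q = 0.98 − (8.314×333)/(2×96485) × (2.303) = 0.980 − 0.033 = 0.947 V.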